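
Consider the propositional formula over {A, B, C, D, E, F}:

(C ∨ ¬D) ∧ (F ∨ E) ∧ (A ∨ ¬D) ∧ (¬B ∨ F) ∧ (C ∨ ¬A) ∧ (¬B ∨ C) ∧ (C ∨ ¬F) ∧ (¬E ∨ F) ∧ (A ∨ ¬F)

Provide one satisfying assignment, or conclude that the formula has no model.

A ↦ True,  B ↦ False,  C ↦ True,  D ↦ True,  E ↦ True,  F ↦ True

Case C = True:
Case F = True:
(A) alone gives A = True.
No clause remains; B, D, E are free.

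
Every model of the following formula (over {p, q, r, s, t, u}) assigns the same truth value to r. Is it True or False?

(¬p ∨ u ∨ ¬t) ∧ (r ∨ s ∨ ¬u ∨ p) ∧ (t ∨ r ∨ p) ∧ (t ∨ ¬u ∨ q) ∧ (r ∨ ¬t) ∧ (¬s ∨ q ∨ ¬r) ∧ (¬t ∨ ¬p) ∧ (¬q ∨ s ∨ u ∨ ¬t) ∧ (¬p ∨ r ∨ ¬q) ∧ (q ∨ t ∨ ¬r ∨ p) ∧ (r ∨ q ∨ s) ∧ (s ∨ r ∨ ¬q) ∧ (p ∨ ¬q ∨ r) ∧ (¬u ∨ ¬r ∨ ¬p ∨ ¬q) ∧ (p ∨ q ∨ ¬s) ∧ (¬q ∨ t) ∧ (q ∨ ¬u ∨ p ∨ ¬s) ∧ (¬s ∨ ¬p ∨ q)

Suppose r = False.
From the singleton clause (¬t), t = False.
From the singleton clause (p), p = True.
From the singleton clause (¬q), q = False.
From the singleton clause (¬u), u = False.
From the singleton clause (s), s = True.
Now (¬s) is unsatisfied and unit — conflict.
So every satisfying assignment has r = True.

True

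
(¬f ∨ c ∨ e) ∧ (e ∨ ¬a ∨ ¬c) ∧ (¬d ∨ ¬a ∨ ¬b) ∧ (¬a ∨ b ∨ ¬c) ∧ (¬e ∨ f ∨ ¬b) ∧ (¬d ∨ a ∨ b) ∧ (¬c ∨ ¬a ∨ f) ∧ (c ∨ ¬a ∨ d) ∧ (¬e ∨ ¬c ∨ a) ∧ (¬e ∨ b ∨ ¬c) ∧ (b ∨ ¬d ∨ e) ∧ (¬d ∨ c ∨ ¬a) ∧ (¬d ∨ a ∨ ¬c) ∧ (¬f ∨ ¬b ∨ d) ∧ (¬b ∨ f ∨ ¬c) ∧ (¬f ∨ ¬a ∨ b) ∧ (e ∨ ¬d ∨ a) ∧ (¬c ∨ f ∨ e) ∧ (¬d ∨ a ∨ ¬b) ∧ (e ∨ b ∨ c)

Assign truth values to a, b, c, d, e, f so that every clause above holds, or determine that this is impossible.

a: False; b: True; c: False; d: False; e: False; f: False

Branch on f: set f = False.
Branch on e: set e = False.
Unit clause (¬c) forces c = False.
Unit clause (b) forces b = True.
Branch on d: set d = False.
Unit clause (¬a) forces a = False.
Every clause now holds.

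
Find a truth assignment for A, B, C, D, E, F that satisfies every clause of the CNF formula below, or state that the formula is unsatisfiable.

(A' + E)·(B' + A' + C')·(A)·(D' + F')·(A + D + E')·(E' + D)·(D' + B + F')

A=1,  B=0,  C=0,  D=1,  E=1,  F=0

(A) alone gives A = 1.
(E) alone gives E = 1.
(D) alone gives D = 1.
(F') alone gives F = 0.
Branch on B: set B = 0.
All clauses hold; C can take either value.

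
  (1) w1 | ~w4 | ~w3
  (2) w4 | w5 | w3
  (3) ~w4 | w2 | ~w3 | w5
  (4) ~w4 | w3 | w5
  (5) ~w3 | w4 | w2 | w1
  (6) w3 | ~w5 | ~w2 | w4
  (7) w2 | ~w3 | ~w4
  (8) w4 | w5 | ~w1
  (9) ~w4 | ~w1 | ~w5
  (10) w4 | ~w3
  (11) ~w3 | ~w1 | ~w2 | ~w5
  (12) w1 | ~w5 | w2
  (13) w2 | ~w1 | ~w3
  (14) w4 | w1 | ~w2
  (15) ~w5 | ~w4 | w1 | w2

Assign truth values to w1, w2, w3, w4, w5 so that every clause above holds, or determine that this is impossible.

Suppose w4 = 1.
Suppose w1 = 1.
Unit clause (~w5) forces w5 = 0.
Unit clause (w3) forces w3 = 1.
Unit clause (w2) forces w2 = 1.
Every clause now holds.

w1=1, w2=1, w3=1, w4=1, w5=0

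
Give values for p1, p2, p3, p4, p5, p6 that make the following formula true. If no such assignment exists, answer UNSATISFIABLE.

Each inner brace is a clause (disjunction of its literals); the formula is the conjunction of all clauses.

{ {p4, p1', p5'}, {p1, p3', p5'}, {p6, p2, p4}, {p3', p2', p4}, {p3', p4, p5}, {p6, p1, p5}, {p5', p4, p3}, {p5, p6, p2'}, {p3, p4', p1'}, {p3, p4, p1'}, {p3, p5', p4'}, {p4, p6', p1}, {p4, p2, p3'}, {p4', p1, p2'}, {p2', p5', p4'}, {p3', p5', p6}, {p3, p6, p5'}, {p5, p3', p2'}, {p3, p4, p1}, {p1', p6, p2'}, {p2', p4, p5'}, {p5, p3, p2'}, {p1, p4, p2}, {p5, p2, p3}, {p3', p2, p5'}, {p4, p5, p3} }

p1=1, p2=0, p3=1, p4=1, p5=0, p6=0

Case p4 = 1:
Case p3 = 1:
Case p1 = 1:
Case p2 = 0:
(p5') alone gives p5 = 0.
No clause remains; p6 is free.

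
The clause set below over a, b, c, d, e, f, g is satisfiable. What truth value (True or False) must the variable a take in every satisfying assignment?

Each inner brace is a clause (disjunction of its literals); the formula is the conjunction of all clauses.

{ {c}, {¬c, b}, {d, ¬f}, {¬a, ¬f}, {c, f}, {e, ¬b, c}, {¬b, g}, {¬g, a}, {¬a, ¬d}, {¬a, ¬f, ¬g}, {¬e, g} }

Suppose a = False.
From the singleton clause (c), c = True.
From the singleton clause (b), b = True.
From the singleton clause (g), g = True.
But (¬g) is also a unit clause — contradiction.
So every satisfying assignment has a = True.

True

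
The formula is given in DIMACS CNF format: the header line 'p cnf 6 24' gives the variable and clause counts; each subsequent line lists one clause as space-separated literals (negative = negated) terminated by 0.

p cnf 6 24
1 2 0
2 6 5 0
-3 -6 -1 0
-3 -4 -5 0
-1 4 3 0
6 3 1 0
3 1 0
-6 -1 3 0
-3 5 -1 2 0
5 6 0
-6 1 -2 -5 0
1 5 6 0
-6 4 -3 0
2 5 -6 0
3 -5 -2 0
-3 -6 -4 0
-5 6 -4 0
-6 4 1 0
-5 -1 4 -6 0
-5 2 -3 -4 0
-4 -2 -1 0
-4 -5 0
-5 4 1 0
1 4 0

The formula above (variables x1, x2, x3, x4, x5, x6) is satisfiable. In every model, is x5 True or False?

True

Suppose x5 = False.
From the singleton clause (x6), x6 = True.
From the singleton clause (x2), x2 = True.
Try x3 = False.
From the singleton clause (x1), x1 = True.
That conflicts with the unit clause (¬x1).
So x3 must be the other value — set x3 = True.
From the singleton clause (¬x1), x1 = False.
From the singleton clause (x4), x4 = True.
That conflicts with the unit clause (¬x4).
Both values of x3 lead to a conflict.
So every satisfying assignment has x5 = True.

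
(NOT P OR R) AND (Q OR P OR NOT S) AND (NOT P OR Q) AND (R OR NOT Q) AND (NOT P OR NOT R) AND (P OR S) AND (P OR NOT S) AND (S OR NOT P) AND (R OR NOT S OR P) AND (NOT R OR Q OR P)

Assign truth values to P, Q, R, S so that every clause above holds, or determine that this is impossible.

UNSATISFIABLE

Case P = false:
From the singleton clause (S), S = true.
That conflicts with the unit clause (NOT S).
So P must be the other value — set P = true.
From the singleton clause (R), R = true.
That conflicts with the unit clause (NOT R).
Either choice for P ends in contradiction.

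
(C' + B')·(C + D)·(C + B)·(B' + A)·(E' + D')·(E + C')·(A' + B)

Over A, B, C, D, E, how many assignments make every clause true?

2

There are 2^5 = 32 truth assignments over (A, B, C, D, E).
Split on C. With C = 1, the clauses containing C are satisfied and C' drops from the rest; 1 of the 2^4 = 16 assignments to the other variables satisfy what remains.
With C = 0, by the same count on the reduced clause set, 1 assignment works.
(One model: A=F, B=F, C=T, D=F, E=T.)
Total: 1 + 1 = 2.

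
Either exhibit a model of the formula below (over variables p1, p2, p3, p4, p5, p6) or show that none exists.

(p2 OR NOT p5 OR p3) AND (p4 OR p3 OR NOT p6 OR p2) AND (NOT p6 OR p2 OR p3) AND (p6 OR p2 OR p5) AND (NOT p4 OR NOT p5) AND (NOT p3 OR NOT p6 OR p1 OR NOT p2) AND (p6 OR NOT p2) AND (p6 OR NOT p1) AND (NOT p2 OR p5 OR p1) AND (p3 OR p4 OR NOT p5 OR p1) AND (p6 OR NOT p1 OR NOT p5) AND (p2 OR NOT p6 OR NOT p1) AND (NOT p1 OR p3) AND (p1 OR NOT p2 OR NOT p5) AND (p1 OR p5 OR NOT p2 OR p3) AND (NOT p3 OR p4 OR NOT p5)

Case p4 = false:
Case p6 = true:
Case p3 = true:
(NOT p5) alone gives p5 = false.
Case p1 = true:
(p2) alone gives p2 = true.
This assignment satisfies each clause.

p1=true, p2=true, p3=true, p4=false, p5=false, p6=true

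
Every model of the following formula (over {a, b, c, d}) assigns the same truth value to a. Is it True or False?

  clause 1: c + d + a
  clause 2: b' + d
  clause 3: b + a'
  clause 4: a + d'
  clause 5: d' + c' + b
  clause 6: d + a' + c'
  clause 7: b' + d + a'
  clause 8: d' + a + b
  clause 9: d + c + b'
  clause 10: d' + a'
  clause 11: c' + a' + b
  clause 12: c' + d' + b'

Suppose a = 1.
(b) alone gives b = 1.
(d) alone gives d = 1.
But (d') is also a unit clause — contradiction.
So every satisfying assignment has a = False.

False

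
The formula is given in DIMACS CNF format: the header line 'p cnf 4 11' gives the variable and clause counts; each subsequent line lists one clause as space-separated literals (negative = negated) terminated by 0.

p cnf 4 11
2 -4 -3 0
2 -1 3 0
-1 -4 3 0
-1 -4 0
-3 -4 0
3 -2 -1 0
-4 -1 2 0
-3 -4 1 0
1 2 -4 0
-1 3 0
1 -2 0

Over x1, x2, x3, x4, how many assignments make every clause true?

4

There are 2^4 = 16 truth assignments over (x1, x2, x3, x4).
Check each against the 11 clauses (columns in the order x1, x2, x3, x4):
  F F F F  ✓ satisfies all
  F F F T  ✗ fails (x1 ∨ x2 ∨ ¬x4)
  F F T F  ✓ satisfies all
  F F T T  ✗ fails (x2 ∨ ¬x4 ∨ ¬x3)
  F T F F  ✗ fails (x1 ∨ ¬x2)
  F T F T  ✗ fails (x1 ∨ ¬x2)
  F T T F  ✗ fails (x1 ∨ ¬x2)
  F T T T  ✗ fails (¬x3 ∨ ¬x4)
  T F F F  ✗ fails (x2 ∨ ¬x1 ∨ x3)
  T F F T  ✗ fails (x2 ∨ ¬x1 ∨ x3)
  T F T F  ✓ satisfies all
  T F T T  ✗ fails (x2 ∨ ¬x4 ∨ ¬x3)
  T T F F  ✗ fails (x3 ∨ ¬x2 ∨ ¬x1)
  T T F T  ✗ fails (¬x1 ∨ ¬x4 ∨ x3)
  T T T F  ✓ satisfies all
  T T T T  ✗ fails (¬x1 ∨ ¬x4)
4 of the 16 rows are models.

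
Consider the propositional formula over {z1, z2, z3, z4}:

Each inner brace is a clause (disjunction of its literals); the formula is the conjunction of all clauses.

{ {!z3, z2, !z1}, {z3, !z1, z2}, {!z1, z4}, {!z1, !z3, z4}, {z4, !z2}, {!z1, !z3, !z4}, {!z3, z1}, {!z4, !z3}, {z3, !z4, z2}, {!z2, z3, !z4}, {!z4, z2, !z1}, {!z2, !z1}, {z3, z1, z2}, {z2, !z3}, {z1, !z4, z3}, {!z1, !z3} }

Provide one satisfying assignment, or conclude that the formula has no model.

Branch on z1: set z1 = false.
Unit clause (!z3) forces z3 = false.
Unit clause (z2) forces z2 = true.
Unit clause (z4) forces z4 = true.
Now (!z4) is unsatisfied and unit — conflict.
Backtrack on z1: now try z1 = true.
Unit clause (z4) forces z4 = true.
Unit clause (!z3) forces z3 = false.
Unit clause (z2) forces z2 = true.
Now (!z2) is unsatisfied and unit — conflict.
Either choice for z1 ends in contradiction.

UNSATISFIABLE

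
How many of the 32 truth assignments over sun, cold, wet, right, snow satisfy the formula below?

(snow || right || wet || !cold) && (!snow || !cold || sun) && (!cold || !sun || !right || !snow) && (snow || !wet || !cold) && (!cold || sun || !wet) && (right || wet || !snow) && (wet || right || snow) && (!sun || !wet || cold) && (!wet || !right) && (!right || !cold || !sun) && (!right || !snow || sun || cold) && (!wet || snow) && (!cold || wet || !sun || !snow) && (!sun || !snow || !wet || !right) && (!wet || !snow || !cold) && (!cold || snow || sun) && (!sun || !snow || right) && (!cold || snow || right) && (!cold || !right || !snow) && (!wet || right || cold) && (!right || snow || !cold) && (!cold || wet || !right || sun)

3

There are 2^5 = 32 truth assignments over (sun, cold, wet, right, snow).
Split on wet. With wet = true, the clauses containing wet are satisfied and !wet drops from the rest; 0 of the 2^4 = 16 assignments to the other variables satisfy what remains.
With wet = false, by the same count on the reduced clause set, 3 assignments work.
(One model: sun=F, cold=F, wet=F, right=T, snow=F.)
Total: 0 + 3 = 3.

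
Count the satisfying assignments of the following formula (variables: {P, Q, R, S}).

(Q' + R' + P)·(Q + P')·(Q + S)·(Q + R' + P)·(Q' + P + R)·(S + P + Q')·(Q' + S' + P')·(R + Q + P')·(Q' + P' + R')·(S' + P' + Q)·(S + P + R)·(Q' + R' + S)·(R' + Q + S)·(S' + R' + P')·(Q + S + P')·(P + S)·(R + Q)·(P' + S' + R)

There are 2^4 = 16 truth assignments over (P, Q, R, S).
Check each against the 18 clauses (columns in the order P, Q, R, S):
  F F F F  ✗ fails (Q + S)
  F F F T  ✗ fails (R + Q)
  F F T F  ✗ fails (Q + S)
  F F T T  ✗ fails (Q + R' + P)
  F T F F  ✗ fails (Q' + P + R)
  F T F T  ✗ fails (Q' + P + R)
  F T T F  ✗ fails (Q' + R' + P)
  F T T T  ✗ fails (Q' + R' + P)
  T F F F  ✗ fails (Q + P')
  T F F T  ✗ fails (Q + P')
  T F T F  ✗ fails (Q + P')
  T F T T  ✗ fails (Q + P')
  T T F F  ✓ satisfies all
  T T F T  ✗ fails (Q' + S' + P')
  T T T F  ✗ fails (Q' + P' + R')
  T T T T  ✗ fails (Q' + S' + P')
1 of the 16 rows is a model.

1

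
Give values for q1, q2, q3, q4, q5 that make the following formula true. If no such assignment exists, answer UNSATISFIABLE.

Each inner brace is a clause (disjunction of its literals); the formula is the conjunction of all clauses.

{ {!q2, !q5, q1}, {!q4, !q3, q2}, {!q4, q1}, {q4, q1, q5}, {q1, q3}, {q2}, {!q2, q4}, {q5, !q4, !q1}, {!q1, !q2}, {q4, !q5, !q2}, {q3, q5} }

UNSATISFIABLE

From the singleton clause (q2), q2 = true.
From the singleton clause (q4), q4 = true.
From the singleton clause (q1), q1 = true.
But (!q1) is also a unit clause — contradiction.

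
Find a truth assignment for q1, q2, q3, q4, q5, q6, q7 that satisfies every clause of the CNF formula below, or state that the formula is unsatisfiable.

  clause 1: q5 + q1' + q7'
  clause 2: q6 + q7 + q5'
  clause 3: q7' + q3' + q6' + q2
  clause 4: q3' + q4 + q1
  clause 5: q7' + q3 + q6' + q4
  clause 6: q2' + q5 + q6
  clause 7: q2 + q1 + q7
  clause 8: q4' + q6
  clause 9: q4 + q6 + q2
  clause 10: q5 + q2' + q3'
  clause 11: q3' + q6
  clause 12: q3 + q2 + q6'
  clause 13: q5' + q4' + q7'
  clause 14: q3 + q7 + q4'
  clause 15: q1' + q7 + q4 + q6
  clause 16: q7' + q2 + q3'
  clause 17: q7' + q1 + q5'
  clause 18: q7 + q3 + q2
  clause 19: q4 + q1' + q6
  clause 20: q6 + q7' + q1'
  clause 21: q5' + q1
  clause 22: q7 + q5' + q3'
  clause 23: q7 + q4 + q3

q1 ↦ 1,  q2 ↦ 1,  q3 ↦ 1,  q4 ↦ 0,  q5 ↦ 1,  q6 ↦ 1,  q7 ↦ 1

Try q4 = 0.
Try q3 = 1.
From the singleton clause (q1), q1 = 1.
From the singleton clause (q6), q6 = 1.
Try q5 = 1.
From the singleton clause (q7), q7 = 1.
From the singleton clause (q2), q2 = 1.
This assignment satisfies each clause.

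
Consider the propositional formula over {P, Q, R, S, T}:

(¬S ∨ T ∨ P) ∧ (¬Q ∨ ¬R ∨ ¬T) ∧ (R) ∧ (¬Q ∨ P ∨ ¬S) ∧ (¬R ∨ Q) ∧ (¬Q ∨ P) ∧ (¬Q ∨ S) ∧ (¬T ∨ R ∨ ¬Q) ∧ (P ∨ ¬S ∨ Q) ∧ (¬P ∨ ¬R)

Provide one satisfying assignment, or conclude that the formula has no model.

Unit clause (R) forces R = True.
Unit clause (Q) forces Q = True.
Unit clause (¬T) forces T = False.
Unit clause (P) forces P = True.
But (¬P) is also a unit clause — contradiction.

UNSATISFIABLE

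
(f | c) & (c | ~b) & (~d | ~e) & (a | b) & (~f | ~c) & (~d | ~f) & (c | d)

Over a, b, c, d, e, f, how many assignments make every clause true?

9

There are 2^6 = 64 truth assignments over (a, b, c, d, e, f).
Split on e. With e = 1, the clauses containing e are satisfied and ~e drops from the rest; 3 of the 2^5 = 32 assignments to the other variables satisfy what remains.
With e = 0, by the same count on the reduced clause set, 6 assignments work.
Total: 3 + 6 = 9.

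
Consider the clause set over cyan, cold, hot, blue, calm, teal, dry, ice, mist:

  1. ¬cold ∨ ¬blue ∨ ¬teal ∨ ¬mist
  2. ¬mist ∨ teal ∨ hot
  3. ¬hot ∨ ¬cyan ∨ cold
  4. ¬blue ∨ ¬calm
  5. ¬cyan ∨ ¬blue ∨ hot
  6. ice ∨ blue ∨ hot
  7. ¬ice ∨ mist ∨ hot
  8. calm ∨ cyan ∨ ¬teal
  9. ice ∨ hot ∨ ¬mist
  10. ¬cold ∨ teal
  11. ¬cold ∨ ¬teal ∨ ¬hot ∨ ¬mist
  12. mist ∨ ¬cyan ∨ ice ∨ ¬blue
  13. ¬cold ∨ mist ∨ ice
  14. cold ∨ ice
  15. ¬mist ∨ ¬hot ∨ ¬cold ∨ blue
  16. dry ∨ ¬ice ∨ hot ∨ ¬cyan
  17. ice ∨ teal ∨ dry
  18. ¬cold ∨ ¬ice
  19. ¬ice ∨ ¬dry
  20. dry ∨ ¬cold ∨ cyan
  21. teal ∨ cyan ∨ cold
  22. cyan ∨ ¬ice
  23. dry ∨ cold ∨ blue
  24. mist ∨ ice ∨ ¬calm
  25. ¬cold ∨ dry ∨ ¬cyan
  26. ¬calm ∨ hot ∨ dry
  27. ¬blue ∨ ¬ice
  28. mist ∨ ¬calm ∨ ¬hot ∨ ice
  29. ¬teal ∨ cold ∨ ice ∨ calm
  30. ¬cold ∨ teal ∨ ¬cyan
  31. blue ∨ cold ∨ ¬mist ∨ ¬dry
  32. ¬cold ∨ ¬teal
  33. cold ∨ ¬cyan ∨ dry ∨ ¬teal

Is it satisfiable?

No

Case blue = False:
Case ice = True:
Unit clause (¬cold) forces cold = False.
Unit clause (¬dry) forces dry = False.
Now (dry) is unsatisfied and unit — conflict.
That branch fails; take ice = False instead.
Unit clause (hot) forces hot = True.
Unit clause (cold) forces cold = True.
Unit clause (teal) forces teal = True.
Now (¬teal) is unsatisfied and unit — conflict.
Either choice for ice ends in contradiction.
That branch fails; take blue = True instead.
Unit clause (¬calm) forces calm = False.
Unit clause (¬ice) forces ice = False.
Unit clause (cold) forces cold = True.
Unit clause (teal) forces teal = True.
Now (¬teal) is unsatisfied and unit — conflict.
Either choice for blue ends in contradiction.
No assignment satisfies every clause.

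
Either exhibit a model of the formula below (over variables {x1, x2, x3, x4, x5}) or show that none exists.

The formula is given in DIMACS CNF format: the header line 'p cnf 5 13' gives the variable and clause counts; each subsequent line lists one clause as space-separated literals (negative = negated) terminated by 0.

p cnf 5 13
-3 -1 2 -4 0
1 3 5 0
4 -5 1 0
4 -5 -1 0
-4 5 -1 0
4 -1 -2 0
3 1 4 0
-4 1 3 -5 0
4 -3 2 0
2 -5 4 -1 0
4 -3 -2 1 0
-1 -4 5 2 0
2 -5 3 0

Try x1 = False.
Try x3 = True.
Try x4 = True.
Every clause is now satisfied; x2, x5 are unconstrained.

x1: False; x2: False; x3: True; x4: True; x5: False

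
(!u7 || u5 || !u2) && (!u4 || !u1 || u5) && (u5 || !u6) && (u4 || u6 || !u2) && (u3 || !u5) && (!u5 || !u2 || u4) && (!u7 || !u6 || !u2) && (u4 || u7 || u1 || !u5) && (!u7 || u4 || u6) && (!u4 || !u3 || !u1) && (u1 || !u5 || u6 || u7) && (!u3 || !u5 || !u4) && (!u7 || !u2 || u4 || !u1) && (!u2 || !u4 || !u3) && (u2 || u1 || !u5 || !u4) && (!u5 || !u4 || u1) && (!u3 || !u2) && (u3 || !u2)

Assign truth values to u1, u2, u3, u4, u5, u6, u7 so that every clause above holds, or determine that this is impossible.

Branch on u5: set u5 = true.
The clause (u3) is unit, so u3 = true.
The clause (!u4) is unit, so u4 = false.
The clause (!u2) is unit, so u2 = false.
Branch on u7: set u7 = true.
The clause (u6) is unit, so u6 = true.
Every clause is now satisfied; u1 is unconstrained.

u1=false,  u2=false,  u3=true,  u4=false,  u5=true,  u6=true,  u7=true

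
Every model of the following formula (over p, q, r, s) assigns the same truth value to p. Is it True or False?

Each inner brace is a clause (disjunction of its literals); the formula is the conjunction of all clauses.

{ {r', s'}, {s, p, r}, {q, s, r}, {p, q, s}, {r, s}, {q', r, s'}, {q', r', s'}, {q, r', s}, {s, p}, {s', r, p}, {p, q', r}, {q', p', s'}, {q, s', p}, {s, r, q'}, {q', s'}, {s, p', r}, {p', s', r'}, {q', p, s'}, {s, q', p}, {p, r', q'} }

Suppose p = 0.
(s) alone gives s = 1.
(r') alone gives r = 0.
Now (r) is unsatisfied and unit — conflict.
So every satisfying assignment has p = True.

True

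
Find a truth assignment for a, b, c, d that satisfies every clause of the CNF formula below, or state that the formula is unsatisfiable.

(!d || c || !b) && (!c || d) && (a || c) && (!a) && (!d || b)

Unit clause (!a) forces a = false.
Unit clause (c) forces c = true.
Unit clause (d) forces d = true.
Unit clause (b) forces b = true.
All clauses are satisfied.

a: false, b: true, c: true, d: true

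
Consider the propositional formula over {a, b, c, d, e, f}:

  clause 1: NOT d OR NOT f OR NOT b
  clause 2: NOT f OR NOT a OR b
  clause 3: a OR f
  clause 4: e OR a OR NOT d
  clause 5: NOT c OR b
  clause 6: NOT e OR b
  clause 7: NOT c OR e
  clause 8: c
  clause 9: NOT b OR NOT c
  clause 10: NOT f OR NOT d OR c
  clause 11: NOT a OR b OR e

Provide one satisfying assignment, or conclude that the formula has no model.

UNSATISFIABLE

Unit clause (c) forces c = true.
Unit clause (b) forces b = true.
That conflicts with the unit clause (NOT b).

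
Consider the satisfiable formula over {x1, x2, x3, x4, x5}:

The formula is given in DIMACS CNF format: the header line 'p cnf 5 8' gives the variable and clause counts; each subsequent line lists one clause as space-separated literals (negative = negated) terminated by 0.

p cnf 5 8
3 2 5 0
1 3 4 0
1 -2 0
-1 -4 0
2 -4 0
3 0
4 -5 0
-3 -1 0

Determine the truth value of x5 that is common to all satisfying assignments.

Suppose x5 = True.
(x3) alone gives x3 = True.
(x4) alone gives x4 = True.
(¬x1) alone gives x1 = False.
(¬x2) alone gives x2 = False.
Now (x2) is unsatisfied and unit — conflict.
So every satisfying assignment has x5 = False.

False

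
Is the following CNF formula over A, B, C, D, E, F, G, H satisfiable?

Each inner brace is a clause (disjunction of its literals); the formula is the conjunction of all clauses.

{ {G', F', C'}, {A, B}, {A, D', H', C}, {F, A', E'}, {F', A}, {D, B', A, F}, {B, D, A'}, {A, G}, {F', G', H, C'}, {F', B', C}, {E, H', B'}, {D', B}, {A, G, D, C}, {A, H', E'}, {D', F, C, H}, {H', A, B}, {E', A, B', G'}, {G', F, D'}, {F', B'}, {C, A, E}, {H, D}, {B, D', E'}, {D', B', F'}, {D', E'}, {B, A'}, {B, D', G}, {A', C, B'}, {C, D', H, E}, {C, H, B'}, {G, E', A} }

Suppose A = 1.
Unit clause (B) forces B = 1.
Unit clause (F') forces F = 0.
Unit clause (E') forces E = 0.
Unit clause (H') forces H = 0.
Unit clause (D) forces D = 1.
Unit clause (C) forces C = 1.
Unit clause (G') forces G = 0.
This assignment satisfies each clause.
A satisfying assignment: A ↦ 1,  B ↦ 1,  C ↦ 1,  D ↦ 1,  E ↦ 0,  F ↦ 0,  G ↦ 0,  H ↦ 0.

Yes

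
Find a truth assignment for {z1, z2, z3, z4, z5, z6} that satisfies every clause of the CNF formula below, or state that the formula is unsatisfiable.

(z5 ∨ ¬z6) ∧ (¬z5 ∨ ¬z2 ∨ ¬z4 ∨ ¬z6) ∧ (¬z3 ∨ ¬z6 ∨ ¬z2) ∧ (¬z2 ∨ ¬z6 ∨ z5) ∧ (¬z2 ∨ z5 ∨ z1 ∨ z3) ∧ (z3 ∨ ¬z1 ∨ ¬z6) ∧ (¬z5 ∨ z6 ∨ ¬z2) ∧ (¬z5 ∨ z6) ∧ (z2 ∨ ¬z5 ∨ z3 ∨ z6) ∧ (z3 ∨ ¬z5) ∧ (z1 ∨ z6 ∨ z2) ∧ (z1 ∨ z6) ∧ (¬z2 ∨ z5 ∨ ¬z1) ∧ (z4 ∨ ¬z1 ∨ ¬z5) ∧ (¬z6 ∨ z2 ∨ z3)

Branch on z5: set z5 = False.
Unit clause (¬z6) forces z6 = False.
Unit clause (z1) forces z1 = True.
Unit clause (¬z2) forces z2 = False.
No clause remains; z3, z4 are free.

z1 ↦ True; z2 ↦ False; z3 ↦ False; z4 ↦ True; z5 ↦ False; z6 ↦ False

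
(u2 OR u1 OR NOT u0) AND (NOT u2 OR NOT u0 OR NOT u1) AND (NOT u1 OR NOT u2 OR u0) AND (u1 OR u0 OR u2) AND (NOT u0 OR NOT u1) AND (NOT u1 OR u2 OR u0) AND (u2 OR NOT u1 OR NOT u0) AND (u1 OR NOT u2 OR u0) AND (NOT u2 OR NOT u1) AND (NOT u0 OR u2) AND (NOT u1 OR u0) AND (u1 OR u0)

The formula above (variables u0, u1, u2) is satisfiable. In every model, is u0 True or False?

True

Suppose u0 = false.
Unit clause (NOT u1) forces u1 = false.
Now (u1) is unsatisfied and unit — conflict.
So every satisfying assignment has u0 = True.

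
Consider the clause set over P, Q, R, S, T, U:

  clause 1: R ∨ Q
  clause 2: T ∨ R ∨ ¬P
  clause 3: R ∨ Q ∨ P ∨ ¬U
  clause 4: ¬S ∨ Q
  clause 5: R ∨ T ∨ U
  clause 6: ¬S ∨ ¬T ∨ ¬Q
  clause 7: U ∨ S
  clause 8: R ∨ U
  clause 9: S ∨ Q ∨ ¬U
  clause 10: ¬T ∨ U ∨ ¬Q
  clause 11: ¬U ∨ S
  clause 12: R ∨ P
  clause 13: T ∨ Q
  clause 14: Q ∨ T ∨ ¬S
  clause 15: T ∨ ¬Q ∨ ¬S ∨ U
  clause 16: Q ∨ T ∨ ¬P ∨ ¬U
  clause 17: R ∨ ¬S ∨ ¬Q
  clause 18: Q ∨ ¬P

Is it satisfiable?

Yes, satisfiable

Branch on R: set R = True.
Branch on S: set S = True.
From the singleton clause (Q), Q = True.
From the singleton clause (¬T), T = False.
From the singleton clause (U), U = True.
All clauses hold; P can take either value.
A satisfying assignment: P: False,  Q: True,  R: True,  S: True,  T: False,  U: True.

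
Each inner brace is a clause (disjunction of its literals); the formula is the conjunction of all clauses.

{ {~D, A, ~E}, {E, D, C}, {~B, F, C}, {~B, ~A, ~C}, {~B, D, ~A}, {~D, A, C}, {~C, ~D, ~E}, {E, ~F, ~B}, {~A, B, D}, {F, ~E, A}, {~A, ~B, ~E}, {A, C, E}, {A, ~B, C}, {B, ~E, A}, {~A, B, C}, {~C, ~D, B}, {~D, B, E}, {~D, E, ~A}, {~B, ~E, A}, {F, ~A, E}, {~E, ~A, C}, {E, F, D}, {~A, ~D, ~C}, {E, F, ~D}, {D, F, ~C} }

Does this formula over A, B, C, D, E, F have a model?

Satisfiable

Try D = 0.
Try E = 0.
The clause (C) is unit, so C = 1.
The clause (F) is unit, so F = 1.
The clause (~B) is unit, so B = 0.
The clause (~A) is unit, so A = 0.
All clauses are satisfied.
A satisfying assignment: A=0,  B=0,  C=1,  D=0,  E=0,  F=1.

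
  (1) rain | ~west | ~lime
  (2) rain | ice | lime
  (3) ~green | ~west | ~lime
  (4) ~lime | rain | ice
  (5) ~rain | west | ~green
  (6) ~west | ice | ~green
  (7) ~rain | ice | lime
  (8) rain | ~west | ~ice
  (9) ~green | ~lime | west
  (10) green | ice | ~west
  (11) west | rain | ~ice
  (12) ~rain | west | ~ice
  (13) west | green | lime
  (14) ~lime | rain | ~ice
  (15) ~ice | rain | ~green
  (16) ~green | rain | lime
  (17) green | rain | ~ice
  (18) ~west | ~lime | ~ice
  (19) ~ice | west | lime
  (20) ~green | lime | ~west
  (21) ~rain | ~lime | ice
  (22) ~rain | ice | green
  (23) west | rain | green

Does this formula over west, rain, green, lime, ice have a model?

Try rain = 1.
Try west = 1.
Try green = 0.
Unit clause (ice) forces ice = 1.
Unit clause (~lime) forces lime = 0.
All clauses are satisfied.
A satisfying assignment: west: 1; rain: 1; green: 0; lime: 0; ice: 1.

Satisfiable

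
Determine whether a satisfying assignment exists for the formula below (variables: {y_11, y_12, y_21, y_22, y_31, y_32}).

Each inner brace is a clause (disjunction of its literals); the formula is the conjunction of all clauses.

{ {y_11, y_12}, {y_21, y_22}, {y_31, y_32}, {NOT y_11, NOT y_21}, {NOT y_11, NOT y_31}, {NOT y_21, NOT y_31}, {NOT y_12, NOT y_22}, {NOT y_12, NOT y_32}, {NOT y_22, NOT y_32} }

Unsatisfiable

Suppose y_11 = true.
(NOT y_21) alone gives y_21 = false.
(y_22) alone gives y_22 = true.
(NOT y_31) alone gives y_31 = false.
(y_32) alone gives y_32 = true.
Now (NOT y_32) is unsatisfied and unit — conflict.
So y_11 must be the other value — set y_11 = false.
(y_12) alone gives y_12 = true.
(NOT y_22) alone gives y_22 = false.
(y_21) alone gives y_21 = true.
(NOT y_31) alone gives y_31 = false.
(y_32) alone gives y_32 = true.
Now (NOT y_32) is unsatisfied and unit — conflict.
Both values of y_11 lead to a conflict.
No assignment satisfies every clause.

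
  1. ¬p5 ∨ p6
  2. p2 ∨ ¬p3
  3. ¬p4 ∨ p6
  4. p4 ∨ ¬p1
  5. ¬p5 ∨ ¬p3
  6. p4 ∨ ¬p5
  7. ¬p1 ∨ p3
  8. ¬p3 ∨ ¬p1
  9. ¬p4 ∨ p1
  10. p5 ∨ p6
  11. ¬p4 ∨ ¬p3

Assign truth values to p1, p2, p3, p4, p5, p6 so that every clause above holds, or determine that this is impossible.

p1 ↦ False; p2 ↦ True; p3 ↦ False; p4 ↦ False; p5 ↦ False; p6 ↦ True

Branch on p5: set p5 = False.
From the singleton clause (p6), p6 = True.
Branch on p2: set p2 = True.
Branch on p4: set p4 = False.
From the singleton clause (¬p1), p1 = False.
All clauses hold; p3 can take either value.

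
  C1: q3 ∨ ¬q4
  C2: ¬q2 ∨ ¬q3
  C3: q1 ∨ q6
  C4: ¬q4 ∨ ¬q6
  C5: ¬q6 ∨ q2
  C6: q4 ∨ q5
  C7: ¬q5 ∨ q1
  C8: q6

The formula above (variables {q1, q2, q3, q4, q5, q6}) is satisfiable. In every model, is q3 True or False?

Suppose q3 = True.
From the singleton clause (¬q2), q2 = False.
From the singleton clause (¬q6), q6 = False.
But (q6) is also a unit clause — contradiction.
So every satisfying assignment has q3 = False.

False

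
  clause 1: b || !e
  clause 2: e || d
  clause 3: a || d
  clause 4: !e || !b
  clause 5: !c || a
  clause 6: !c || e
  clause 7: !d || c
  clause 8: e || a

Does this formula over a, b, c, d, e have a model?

No, unsatisfiable

Case b = true:
Unit clause (!e) forces e = false.
Unit clause (d) forces d = true.
Unit clause (!c) forces c = false.
That conflicts with the unit clause (c).
Backtrack on b: now try b = false.
Unit clause (!e) forces e = false.
Unit clause (d) forces d = true.
Unit clause (!c) forces c = false.
That conflicts with the unit clause (c).
Both values of b lead to a conflict.
No assignment satisfies every clause.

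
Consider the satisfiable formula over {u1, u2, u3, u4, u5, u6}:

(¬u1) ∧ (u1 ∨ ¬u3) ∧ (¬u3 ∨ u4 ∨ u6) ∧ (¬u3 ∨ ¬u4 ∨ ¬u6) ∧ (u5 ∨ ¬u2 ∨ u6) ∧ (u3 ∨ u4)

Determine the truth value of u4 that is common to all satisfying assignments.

True

Suppose u4 = False.
The clause (¬u1) is unit, so u1 = False.
The clause (¬u3) is unit, so u3 = False.
Now (u3) is unsatisfied and unit — conflict.
So every satisfying assignment has u4 = True.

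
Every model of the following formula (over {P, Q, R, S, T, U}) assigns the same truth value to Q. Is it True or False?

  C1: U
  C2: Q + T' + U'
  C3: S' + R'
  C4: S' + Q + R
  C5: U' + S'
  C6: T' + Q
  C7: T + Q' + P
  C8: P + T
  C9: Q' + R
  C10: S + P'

Suppose Q = 0.
Unit clause (U) forces U = 1.
Unit clause (T') forces T = 0.
Unit clause (S') forces S = 0.
Unit clause (P) forces P = 1.
But (P') is also a unit clause — contradiction.
So every satisfying assignment has Q = True.

True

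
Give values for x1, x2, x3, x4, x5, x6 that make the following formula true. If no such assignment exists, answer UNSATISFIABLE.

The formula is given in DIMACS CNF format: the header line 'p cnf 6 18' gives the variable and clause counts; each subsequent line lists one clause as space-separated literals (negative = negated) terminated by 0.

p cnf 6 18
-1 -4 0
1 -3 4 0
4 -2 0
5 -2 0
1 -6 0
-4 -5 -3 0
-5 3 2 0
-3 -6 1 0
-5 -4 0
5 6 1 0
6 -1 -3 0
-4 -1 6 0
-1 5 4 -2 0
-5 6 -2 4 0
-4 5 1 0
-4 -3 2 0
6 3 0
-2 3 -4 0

x1 ↦ True, x2 ↦ False, x3 ↦ True, x4 ↦ False, x5 ↦ False, x6 ↦ True

Case x1 = True:
From the singleton clause (¬x4), x4 = False.
From the singleton clause (¬x2), x2 = False.
Case x5 = False:
Case x6 = True:
No clause remains; x3 is free.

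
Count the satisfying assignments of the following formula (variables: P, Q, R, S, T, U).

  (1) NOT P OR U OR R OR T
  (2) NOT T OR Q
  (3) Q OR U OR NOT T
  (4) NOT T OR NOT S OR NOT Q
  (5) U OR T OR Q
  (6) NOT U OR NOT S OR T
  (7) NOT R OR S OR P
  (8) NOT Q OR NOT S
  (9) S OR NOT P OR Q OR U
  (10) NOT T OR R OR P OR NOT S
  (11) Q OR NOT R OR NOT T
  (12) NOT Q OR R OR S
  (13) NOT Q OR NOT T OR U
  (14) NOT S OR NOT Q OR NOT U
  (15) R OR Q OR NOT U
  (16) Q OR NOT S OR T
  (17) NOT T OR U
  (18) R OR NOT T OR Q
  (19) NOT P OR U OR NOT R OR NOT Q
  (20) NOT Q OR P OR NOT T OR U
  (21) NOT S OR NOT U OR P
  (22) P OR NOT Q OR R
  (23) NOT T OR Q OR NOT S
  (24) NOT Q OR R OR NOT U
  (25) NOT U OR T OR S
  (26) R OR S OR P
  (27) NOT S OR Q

1

There are 2^6 = 64 truth assignments over (P, Q, R, S, T, U).
Split on Q. With Q = true, the clauses containing Q are satisfied and NOT Q drops from the rest; 1 of the 2^5 = 32 assignments to the other variables satisfy what remains.
With Q = false, by the same count on the reduced clause set, 0 assignments work.
Total: 1 + 0 = 1.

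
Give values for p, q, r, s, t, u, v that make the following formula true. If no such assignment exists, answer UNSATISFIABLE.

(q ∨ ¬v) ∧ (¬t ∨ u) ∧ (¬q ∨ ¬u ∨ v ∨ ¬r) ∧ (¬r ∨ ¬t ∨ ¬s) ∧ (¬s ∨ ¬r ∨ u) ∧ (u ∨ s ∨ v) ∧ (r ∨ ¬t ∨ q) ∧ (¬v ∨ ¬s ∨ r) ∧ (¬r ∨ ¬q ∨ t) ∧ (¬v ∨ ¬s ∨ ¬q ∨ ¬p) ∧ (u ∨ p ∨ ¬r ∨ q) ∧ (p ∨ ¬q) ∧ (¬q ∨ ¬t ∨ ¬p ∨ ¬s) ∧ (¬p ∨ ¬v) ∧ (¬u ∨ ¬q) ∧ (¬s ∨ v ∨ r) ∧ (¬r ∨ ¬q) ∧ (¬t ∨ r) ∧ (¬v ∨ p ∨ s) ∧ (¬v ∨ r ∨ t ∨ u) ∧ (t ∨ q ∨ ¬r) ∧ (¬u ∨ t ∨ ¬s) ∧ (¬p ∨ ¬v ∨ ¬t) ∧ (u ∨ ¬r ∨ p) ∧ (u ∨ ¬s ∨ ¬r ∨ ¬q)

Branch on q: set q = False.
From the singleton clause (¬v), v = False.
Branch on t: set t = True.
From the singleton clause (u), u = True.
From the singleton clause (r), r = True.
From the singleton clause (¬s), s = False.
No clause remains; p is free.

p: True; q: False; r: True; s: False; t: True; u: True; v: False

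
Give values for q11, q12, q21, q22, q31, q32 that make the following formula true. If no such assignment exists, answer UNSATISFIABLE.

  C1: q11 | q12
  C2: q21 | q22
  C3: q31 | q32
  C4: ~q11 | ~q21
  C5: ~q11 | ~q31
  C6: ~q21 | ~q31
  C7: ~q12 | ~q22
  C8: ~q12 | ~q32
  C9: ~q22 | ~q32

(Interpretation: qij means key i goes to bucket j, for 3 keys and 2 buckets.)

Branch on q11: set q11 = 1.
The clause (~q21) is unit, so q21 = 0.
The clause (q22) is unit, so q22 = 1.
The clause (~q31) is unit, so q31 = 0.
The clause (q32) is unit, so q32 = 1.
Now (~q32) is unsatisfied and unit — conflict.
That branch fails; take q11 = 0 instead.
The clause (q12) is unit, so q12 = 1.
The clause (~q22) is unit, so q22 = 0.
The clause (q21) is unit, so q21 = 1.
The clause (~q31) is unit, so q31 = 0.
The clause (q32) is unit, so q32 = 1.
Now (~q32) is unsatisfied and unit — conflict.
Neither q11 = 1 nor q11 = 0 works.

UNSATISFIABLE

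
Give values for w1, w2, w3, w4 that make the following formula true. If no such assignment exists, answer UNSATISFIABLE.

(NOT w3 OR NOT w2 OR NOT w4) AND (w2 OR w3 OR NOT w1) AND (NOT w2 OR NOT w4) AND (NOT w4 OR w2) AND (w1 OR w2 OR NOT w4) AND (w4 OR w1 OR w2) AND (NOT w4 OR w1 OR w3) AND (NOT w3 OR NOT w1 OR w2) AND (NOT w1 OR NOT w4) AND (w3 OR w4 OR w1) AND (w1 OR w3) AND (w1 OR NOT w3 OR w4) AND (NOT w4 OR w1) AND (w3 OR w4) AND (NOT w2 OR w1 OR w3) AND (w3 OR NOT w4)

Try w2 = true.
From the singleton clause (NOT w4), w4 = false.
From the singleton clause (w3), w3 = true.
From the singleton clause (w1), w1 = true.
All clauses are satisfied.

w1: true,  w2: true,  w3: true,  w4: false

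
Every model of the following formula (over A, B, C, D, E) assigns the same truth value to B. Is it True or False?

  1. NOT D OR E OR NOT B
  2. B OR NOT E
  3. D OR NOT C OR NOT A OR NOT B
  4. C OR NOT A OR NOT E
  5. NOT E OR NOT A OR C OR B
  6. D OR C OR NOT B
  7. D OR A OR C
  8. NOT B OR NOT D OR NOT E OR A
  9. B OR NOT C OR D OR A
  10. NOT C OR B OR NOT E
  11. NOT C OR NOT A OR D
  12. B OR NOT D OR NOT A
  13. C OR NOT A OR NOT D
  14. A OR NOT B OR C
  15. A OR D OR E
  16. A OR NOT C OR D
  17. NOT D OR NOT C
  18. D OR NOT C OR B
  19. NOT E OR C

False

Suppose B = true.
Branch on D: set D = false.
(C) alone gives C = true.
(NOT A) alone gives A = false.
Now (A) is unsatisfied and unit — conflict.
Undo D and try D = true.
(E) alone gives E = true.
(A) alone gives A = true.
(C) alone gives C = true.
Now (NOT C) is unsatisfied and unit — conflict.
Neither D = true nor D = false works.
So every satisfying assignment has B = False.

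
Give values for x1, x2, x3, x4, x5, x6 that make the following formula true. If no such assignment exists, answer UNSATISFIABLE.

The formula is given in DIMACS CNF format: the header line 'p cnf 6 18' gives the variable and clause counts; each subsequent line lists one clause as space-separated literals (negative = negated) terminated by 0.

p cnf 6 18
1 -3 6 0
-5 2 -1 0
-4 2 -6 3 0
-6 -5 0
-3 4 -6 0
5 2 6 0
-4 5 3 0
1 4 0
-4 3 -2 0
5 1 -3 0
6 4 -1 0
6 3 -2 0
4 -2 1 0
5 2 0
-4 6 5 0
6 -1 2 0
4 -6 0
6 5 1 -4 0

Case x6 = False:
Case x1 = True:
(x4) alone gives x4 = True.
(x5) alone gives x5 = True.
(x2) alone gives x2 = True.
(x3) alone gives x3 = True.
This assignment satisfies each clause.

x1=True; x2=True; x3=True; x4=True; x5=True; x6=False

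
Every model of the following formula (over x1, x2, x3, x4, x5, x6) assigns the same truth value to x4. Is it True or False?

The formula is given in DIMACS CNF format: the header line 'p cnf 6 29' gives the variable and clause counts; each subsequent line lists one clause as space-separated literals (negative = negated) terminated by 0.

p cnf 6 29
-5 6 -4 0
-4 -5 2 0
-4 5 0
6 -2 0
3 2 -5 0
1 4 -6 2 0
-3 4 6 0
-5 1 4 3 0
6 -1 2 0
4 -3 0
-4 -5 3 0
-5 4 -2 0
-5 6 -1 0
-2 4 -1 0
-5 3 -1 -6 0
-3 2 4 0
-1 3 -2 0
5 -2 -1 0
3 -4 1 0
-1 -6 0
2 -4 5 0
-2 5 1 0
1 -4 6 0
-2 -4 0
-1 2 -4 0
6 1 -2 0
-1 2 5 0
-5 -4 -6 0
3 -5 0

Suppose x4 = True.
Unit clause (x5) forces x5 = True.
Unit clause (x6) forces x6 = True.
Now (¬x6) is unsatisfied and unit — conflict.
So every satisfying assignment has x4 = False.

False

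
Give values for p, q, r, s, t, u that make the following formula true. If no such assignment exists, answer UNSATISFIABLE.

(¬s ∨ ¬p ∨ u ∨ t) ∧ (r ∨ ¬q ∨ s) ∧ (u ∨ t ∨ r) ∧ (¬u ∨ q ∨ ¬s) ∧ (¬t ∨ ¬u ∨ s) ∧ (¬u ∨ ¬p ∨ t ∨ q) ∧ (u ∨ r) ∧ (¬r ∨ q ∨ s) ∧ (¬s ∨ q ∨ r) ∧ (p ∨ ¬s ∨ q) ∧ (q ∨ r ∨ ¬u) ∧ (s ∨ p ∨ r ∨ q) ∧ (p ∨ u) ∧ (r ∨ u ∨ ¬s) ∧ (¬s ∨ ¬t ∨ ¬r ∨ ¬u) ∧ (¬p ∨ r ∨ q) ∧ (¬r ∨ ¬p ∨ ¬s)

Case u = True:
Case q = True:
Case r = False:
Unit clause (s) forces s = True.
Every clause is now satisfied; p, t are unconstrained.

p: False,  q: True,  r: False,  s: True,  t: False,  u: True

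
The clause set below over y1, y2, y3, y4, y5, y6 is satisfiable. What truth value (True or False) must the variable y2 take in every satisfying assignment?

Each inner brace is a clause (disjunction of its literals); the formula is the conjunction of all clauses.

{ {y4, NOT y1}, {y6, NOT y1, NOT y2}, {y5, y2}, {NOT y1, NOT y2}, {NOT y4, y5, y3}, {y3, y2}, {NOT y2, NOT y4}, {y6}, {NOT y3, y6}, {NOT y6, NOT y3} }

Suppose y2 = false.
Unit clause (y5) forces y5 = true.
Unit clause (y3) forces y3 = true.
Unit clause (y6) forces y6 = true.
That conflicts with the unit clause (NOT y6).
So every satisfying assignment has y2 = True.

True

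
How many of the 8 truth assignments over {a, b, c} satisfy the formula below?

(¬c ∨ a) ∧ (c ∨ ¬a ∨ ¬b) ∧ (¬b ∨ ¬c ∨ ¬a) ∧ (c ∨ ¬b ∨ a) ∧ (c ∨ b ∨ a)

2

There are 2^3 = 8 truth assignments over (a, b, c).
Check each against the 5 clauses (columns in the order a, b, c):
  F F F  ✗ fails (c ∨ b ∨ a)
  F F T  ✗ fails (¬c ∨ a)
  F T F  ✗ fails (c ∨ ¬b ∨ a)
  F T T  ✗ fails (¬c ∨ a)
  T F F  ✓ satisfies all
  T F T  ✓ satisfies all
  T T F  ✗ fails (c ∨ ¬a ∨ ¬b)
  T T T  ✗ fails (¬b ∨ ¬c ∨ ¬a)
2 of the 8 rows are models.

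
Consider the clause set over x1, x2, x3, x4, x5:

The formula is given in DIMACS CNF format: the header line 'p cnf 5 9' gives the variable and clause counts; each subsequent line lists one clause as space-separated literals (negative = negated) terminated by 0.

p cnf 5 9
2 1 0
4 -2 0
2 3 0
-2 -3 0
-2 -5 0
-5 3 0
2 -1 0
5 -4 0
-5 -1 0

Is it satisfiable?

Suppose x2 = True.
Unit clause (x4) forces x4 = True.
Unit clause (¬x3) forces x3 = False.
Unit clause (¬x5) forces x5 = False.
Now (x5) is unsatisfied and unit — conflict.
So x2 must be the other value — set x2 = False.
Unit clause (x1) forces x1 = True.
Now (¬x1) is unsatisfied and unit — conflict.
Neither x2 = True nor x2 = False works.
No assignment satisfies every clause.

No, unsatisfiable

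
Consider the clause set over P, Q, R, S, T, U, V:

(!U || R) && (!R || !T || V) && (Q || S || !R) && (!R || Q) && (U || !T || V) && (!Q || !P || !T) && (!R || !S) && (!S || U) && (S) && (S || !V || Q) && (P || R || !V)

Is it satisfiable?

Unit clause (S) forces S = true.
Unit clause (!R) forces R = false.
Unit clause (!U) forces U = false.
But (U) is also a unit clause — contradiction.
No assignment satisfies every clause.

No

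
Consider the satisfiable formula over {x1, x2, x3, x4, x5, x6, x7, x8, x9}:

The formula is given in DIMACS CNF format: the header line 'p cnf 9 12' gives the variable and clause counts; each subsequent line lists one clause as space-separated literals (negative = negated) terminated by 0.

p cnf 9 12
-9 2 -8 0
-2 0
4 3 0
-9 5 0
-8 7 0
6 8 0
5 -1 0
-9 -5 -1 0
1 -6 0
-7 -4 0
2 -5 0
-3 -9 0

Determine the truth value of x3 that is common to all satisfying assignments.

True

Suppose x3 = False.
Unit clause (¬x2) forces x2 = False.
Unit clause (x4) forces x4 = True.
Unit clause (¬x7) forces x7 = False.
Unit clause (¬x8) forces x8 = False.
Unit clause (x6) forces x6 = True.
Unit clause (x1) forces x1 = True.
Unit clause (x5) forces x5 = True.
Now (¬x5) is unsatisfied and unit — conflict.
So every satisfying assignment has x3 = True.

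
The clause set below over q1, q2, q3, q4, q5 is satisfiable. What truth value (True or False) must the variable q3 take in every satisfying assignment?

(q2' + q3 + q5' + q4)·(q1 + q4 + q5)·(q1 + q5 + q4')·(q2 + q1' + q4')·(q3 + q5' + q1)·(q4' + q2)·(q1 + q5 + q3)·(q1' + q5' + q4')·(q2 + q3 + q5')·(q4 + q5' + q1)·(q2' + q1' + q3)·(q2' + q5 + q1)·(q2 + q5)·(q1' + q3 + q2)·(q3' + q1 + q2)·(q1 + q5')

Suppose q3 = 0.
Branch on q5: set q5 = 0.
(q1) alone gives q1 = 1.
(q2') alone gives q2 = 0.
But (q2) is also a unit clause — contradiction.
So q5 must be the other value — set q5 = 1.
(q1) alone gives q1 = 1.
(q4') alone gives q4 = 0.
(q2') alone gives q2 = 0.
But (q2) is also a unit clause — contradiction.
Neither q5 = 1 nor q5 = 0 works.
So every satisfying assignment has q3 = True.

True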